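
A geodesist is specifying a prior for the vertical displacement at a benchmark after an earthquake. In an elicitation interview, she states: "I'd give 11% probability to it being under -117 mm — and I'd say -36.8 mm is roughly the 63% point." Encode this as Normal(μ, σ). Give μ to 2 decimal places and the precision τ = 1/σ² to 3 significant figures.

μ = -53.88, τ = 0.000378

The p-quantile of Normal(μ,σ) is μ + z_p·σ, with z_{0.11} = -1.227 and z_{0.63} = 0.3319.
Eliminate σ: μ = (z₂·x₁ − z₁·x₂)/(z₂ − z₁) = (0.3319·-117 − (-1.227)·-36.8)/1.558 = -53.88.
Then σ = (x₂ − x₁)/(z₂ − z₁) = (-36.8 − -117)/1.558 = 51.46.
Precision τ = 1/σ² = 1/51.46² = 0.000378.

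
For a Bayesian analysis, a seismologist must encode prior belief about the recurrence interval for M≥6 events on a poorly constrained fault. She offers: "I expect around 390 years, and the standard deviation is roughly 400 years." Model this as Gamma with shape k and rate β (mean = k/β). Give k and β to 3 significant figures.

k ≈ 0.951, β ≈ 0.00244

For Gamma(k, rate β): mean = k/β, variance = k/β², so CV = 1/√k.
CV = SD/mean = 400/390 = 1.026, hence k = 1/CV² = 0.951.
Then β = k/mean = 0.951/390 = 0.00244.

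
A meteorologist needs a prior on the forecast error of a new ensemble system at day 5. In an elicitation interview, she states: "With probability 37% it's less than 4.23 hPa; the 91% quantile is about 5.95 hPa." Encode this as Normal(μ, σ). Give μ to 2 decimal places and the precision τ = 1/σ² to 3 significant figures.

The p-quantile of Normal(μ,σ) is μ + z_p·σ, with z_{0.37} = -0.3319 and z_{0.91} = 1.341.
Eliminate σ: μ = (z₂·x₁ − z₁·x₂)/(z₂ − z₁) = (1.341·4.23 − (-0.3319)·5.95)/1.673 = 4.57.
Then σ = (x₂ − x₁)/(z₂ − z₁) = (5.95 − 4.23)/1.673 = 1.03.
Precision τ = 1/σ² = 1/1.028² = 0.946.

μ = 4.57, τ = 0.946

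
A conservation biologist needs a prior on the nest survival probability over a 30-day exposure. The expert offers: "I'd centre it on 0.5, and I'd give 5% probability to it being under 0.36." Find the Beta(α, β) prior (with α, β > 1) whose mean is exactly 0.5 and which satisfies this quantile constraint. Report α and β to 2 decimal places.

With mean 0.5 fixed, write α = 0.5s, β = 0.5s where s = α+β.
Need P(θ < 0.36) = 0.05 under Beta(0.5s, 0.5s). Normal approximation: (q−m)/√(m(1−m)/s) ≈ z_{0.05} = -1.64, so s ≈ 0.5·0.5·(-1.64)²/(0.36−0.5)² = 34.5.
At s = 34.5: P(θ<0.36) ≈ 0.048. Adjusting to match 0.05 gives s ≈ 33.63.
So α = 0.5·33.63 ≈ 16.82, β = 0.5·33.63 ≈ 16.82.

α ≈ 16.82, β ≈ 16.82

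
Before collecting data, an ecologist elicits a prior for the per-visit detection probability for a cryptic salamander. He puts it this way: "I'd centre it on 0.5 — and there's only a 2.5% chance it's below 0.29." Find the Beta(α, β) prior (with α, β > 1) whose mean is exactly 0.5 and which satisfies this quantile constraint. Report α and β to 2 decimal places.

α ≈ 10.14, β ≈ 10.14

With mean 0.5 fixed, write α = 0.5s, β = 0.5s where s = α+β.
Need P(θ < 0.29) = 0.025 under Beta(0.5s, 0.5s). Normal approximation: (q−m)/√(m(1−m)/s) ≈ z_{0.025} = -1.96, so s ≈ 0.5·0.5·(-1.96)²/(0.29−0.5)² = 21.8.
At s = 21.8: P(θ<0.29) ≈ 0.021. Adjusting to match 0.025 gives s ≈ 20.28.
So α = 0.5·20.28 ≈ 10.14, β = 0.5·20.28 ≈ 10.14.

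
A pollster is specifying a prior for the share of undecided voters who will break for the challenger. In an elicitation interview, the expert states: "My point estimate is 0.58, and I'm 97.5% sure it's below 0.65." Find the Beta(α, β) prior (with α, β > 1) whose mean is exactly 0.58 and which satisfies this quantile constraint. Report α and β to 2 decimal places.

With mean 0.58 fixed, write α = 0.58s, β = 0.42s where s = α+β.
Need P(θ < 0.65) = 0.975 under Beta(0.58s, 0.42s). Normal approximation: (q−m)/√(m(1−m)/s) ≈ z_{0.975} = 1.96, so s ≈ 0.58·0.42·(1.96)²/(0.65−0.58)² = 191.0.
At s = 191.0: P(θ<0.65) ≈ 0.977. Adjusting to match 0.975 gives s ≈ 185.14.
So α = 0.58·185.14 ≈ 107.38, β = 0.42·185.14 ≈ 77.76.

α ≈ 107.38, β ≈ 77.76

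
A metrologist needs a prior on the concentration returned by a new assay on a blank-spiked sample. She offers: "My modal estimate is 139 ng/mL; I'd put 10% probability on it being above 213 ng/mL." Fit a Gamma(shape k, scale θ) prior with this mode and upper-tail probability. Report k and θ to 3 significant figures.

Gamma(k,θ) with k>1 has mode (k−1)θ, so θ = 139/(k−1).
Need P(X < 213) = 0.9 with θ tied to k this way. Start at k = 2, θ = 139: P(X<213) ≈ 0.453.
Too low — raise k to concentrate. Iterating converges to k ≈ 11.2.
Then θ = 139/(11.2−1) ≈ 13.6.

k ≈ 11.2, θ ≈ 13.6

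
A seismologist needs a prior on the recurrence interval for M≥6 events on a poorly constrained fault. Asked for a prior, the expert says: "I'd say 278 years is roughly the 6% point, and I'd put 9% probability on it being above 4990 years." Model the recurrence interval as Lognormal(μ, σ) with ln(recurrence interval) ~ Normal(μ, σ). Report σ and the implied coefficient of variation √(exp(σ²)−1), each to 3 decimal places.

If T ~ Lognormal(μ,σ) then ln T ~ Normal(μ,σ), so the p-quantile of ln T is μ + z_p·σ.
ln(278) = 5.628 and ln(4990) = 8.515; z_{0.06} = -1.555, z_{0.91} = 1.341.
σ = (8.515 − 5.628)/(1.341 − (-1.555)) = 0.997.
μ = 5.628 − (-1.555)·0.997 = 7.178.
CV = √(exp(σ²)−1) = √(exp(0.9945)−1) = 1.305.

σ ≈ 0.997, CV ≈ 1.305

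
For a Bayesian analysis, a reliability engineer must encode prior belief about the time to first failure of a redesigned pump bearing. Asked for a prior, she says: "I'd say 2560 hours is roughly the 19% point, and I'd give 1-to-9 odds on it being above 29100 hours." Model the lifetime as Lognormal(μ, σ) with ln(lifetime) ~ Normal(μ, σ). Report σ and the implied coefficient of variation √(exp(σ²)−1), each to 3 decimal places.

If T ~ Lognormal(μ,σ) then ln T ~ Normal(μ,σ), so the p-quantile of ln T is μ + z_p·σ.
ln(2560) = 7.848 and ln(29100) = 10.28; z_{0.19} = -0.8779, z_{0.9} = 1.282.
σ = (10.28 − 7.848)/(1.282 − (-0.8779)) = 1.126.
μ = 7.848 − (-0.8779)·1.126 = 8.836.
CV = √(exp(σ²)−1) = √(exp(1.2670)−1) = 1.597.

σ ≈ 1.126, CV ≈ 1.597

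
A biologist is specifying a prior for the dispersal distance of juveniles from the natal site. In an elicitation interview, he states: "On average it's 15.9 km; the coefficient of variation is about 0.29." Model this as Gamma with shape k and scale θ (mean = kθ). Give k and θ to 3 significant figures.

k ≈ 11.9, θ ≈ 1.34

For Gamma(k, scale θ): mean = kθ, variance = kθ², so CV = 1/√k.
CV = 0.29, hence k = 1/CV² = 11.9.
Then θ = mean/k = 15.9/11.9 = 1.34.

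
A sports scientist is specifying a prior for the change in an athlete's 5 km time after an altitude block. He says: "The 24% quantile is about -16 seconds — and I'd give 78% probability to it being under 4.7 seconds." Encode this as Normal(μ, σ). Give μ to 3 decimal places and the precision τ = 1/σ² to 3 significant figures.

μ = -6.111, τ = 0.0051

For Normal(μ,σ), the p-quantile is μ + z_p·σ. Here z_{0.24} = -0.7063, z_{0.78} = 0.7722.
So -16 = μ − 0.7063σ and 4.7 = μ + 0.7722σ.
Subtracting: σ = (4.7 − -16)/(0.7722 − (-0.7063)) = 14.001.
Then μ = -16 − (-0.7063)·14.001 = -6.111.
Precision τ = 1/σ² = 1/14² = 0.0051.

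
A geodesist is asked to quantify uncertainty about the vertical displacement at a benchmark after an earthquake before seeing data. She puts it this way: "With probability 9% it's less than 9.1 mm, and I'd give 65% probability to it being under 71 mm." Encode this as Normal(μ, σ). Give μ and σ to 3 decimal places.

The p-quantile of Normal(μ,σ) is μ + z_p·σ, with z_{0.09} = -1.341 and z_{0.65} = 0.3853.
Eliminate σ: μ = (z₂·x₁ − z₁·x₂)/(z₂ − z₁) = (0.3853·9.1 − (-1.341)·71)/1.726 = 57.182.
Then σ = (x₂ − x₁)/(z₂ − z₁) = (71 − 9.1)/1.726 = 35.862.

μ = 57.182, σ = 35.862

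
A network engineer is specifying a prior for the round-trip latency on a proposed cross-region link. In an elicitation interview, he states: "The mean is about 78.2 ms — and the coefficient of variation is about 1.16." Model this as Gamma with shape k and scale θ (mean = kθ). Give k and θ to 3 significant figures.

k ≈ 0.743, θ ≈ 105

For Gamma(k, scale θ): mean = kθ, variance = kθ², so CV = 1/√k.
CV = 1.16, hence k = 1/CV² = 0.743.
Then θ = mean/k = 78.2/0.743 = 105.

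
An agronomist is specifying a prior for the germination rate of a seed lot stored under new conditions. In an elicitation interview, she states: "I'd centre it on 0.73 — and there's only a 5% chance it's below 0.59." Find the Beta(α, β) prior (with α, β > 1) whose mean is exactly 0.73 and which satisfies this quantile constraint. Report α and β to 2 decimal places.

α ≈ 21.81, β ≈ 8.07

With mean 0.73 fixed, write α = 0.73s, β = 0.27s where s = α+β.
Need P(θ < 0.59) = 0.05 under Beta(0.73s, 0.27s). Normal approximation: (q−m)/√(m(1−m)/s) ≈ z_{0.05} = -1.64, so s ≈ 0.73·0.27·(-1.64)²/(0.59−0.73)² = 27.2.
At s = 27.2: P(θ<0.59) ≈ 0.058. Adjusting to match 0.05 gives s ≈ 29.88.
So α = 0.73·29.88 ≈ 21.81, β = 0.27·29.88 ≈ 8.07.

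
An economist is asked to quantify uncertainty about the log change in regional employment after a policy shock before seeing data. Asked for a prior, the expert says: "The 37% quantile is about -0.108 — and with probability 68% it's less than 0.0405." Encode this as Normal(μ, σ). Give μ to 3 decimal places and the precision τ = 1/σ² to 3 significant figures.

μ = -0.046, τ = 29

For Normal(μ,σ), the p-quantile is μ + z_p·σ. Here z_{0.37} = -0.3319, z_{0.68} = 0.4677.
So -0.108 = μ − 0.3319σ and 0.0405 = μ + 0.4677σ.
Subtracting: σ = (0.0405 − -0.108)/(0.4677 − (-0.3319)) = 0.186.
Then μ = -0.108 − (-0.3319)·0.186 = -0.046.
Precision τ = 1/σ² = 1/0.1857² = 29.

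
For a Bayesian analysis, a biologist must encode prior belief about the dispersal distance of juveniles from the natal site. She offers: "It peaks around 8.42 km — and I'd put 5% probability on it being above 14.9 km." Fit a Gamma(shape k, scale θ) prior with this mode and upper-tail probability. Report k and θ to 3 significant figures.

Gamma(k,θ) with k>1 has mode (k−1)θ, so θ = 8.42/(k−1).
Need P(X < 14.9) = 0.95 with θ tied to k this way. Start at k = 2, θ = 8.42: P(X<14.9) ≈ 0.528.
Too low — raise k to concentrate. Iterating converges to k ≈ 9.56.
Then θ = 8.42/(9.56−1) ≈ 0.984.

k ≈ 9.56, θ ≈ 0.984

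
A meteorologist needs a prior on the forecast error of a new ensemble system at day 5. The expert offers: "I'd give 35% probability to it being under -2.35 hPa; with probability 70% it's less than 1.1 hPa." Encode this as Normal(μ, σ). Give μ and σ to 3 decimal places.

For Normal(μ,σ), the p-quantile is μ + z_p·σ. Here z_{0.35} = -0.3853, z_{0.7} = 0.5244.
So -2.35 = μ − 0.3853σ and 1.1 = μ + 0.5244σ.
Subtracting: σ = (1.1 − -2.35)/(0.5244 − (-0.3853)) = 3.792.
Then μ = -2.35 − (-0.3853)·3.792 = -0.889.

μ = -0.889, σ = 3.792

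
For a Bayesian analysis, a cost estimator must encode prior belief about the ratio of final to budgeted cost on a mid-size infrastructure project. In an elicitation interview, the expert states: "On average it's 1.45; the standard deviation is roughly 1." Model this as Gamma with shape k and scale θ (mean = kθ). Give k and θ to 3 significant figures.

For Gamma(k, scale θ): mean = kθ, variance = kθ², so CV = 1/√k.
CV = SD/mean = 1/1.45 = 0.6897, hence k = 1/CV² = 2.1.
Then θ = mean/k = 1.45/2.1 = 0.69.

k ≈ 2.1, θ ≈ 0.69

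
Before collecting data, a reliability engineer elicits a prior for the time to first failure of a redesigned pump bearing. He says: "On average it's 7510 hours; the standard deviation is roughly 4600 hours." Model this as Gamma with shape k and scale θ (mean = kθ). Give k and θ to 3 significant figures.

k ≈ 2.67, θ ≈ 2820

For Gamma(k, scale θ): mean = kθ, variance = kθ², so CV = 1/√k.
CV = SD/mean = 4600/7510 = 0.6125, hence k = 1/CV² = 2.67.
Then θ = mean/k = 7510/2.67 = 2820.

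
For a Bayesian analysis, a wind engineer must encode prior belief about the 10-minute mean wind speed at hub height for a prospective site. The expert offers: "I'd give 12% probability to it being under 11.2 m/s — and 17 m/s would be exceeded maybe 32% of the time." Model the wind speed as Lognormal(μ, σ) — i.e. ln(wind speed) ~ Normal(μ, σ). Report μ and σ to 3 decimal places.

μ ≈ 2.714, σ ≈ 0.254

If T ~ Lognormal(μ,σ) then ln T ~ Normal(μ,σ), so the p-quantile of ln T is μ + z_p·σ.
ln(11.2) = 2.416 and ln(17) = 2.833; z_{0.12} = -1.175, z_{0.68} = 0.4677.
σ = (2.833 − 2.416)/(0.4677 − (-1.175)) = 0.254.
μ = 2.416 − (-1.175)·0.254 = 2.714.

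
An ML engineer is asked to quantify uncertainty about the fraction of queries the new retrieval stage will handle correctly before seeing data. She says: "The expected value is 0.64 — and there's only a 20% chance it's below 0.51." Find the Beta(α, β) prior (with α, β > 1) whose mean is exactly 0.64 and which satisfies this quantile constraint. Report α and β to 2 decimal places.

With mean 0.64 fixed, write α = 0.64s, β = 0.36s where s = α+β.
Need P(θ < 0.51) = 0.2 under Beta(0.64s, 0.36s). Normal approximation: (q−m)/√(m(1−m)/s) ≈ z_{0.2} = -0.842, so s ≈ 0.64·0.36·(-0.842)²/(0.51−0.64)² = 9.7.
At s = 9.7: P(θ<0.51) ≈ 0.196. Adjusting to match 0.2 gives s ≈ 9.30.
So α = 0.64·9.30 ≈ 5.95, β = 0.36·9.30 ≈ 3.35.

α ≈ 5.95, β ≈ 3.35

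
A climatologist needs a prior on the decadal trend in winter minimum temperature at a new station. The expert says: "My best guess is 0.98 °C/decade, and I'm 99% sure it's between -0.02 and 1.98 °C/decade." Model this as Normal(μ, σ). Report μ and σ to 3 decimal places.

A symmetric 99% interval runs μ ± z·σ with z = 2.576.
Half-width = 1, so σ = 1/2.576 = 0.388.
μ is the stated best guess, 0.980.

μ = 0.980, σ = 0.388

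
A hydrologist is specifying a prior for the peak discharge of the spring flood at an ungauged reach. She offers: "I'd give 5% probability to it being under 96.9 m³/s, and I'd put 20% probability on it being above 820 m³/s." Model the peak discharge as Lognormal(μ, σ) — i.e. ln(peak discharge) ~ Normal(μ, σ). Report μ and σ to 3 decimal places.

If T ~ Lognormal(μ,σ) then ln T ~ Normal(μ,σ), so the p-quantile of ln T is μ + z_p·σ.
ln(96.9) = 4.574 and ln(820) = 6.709; z_{0.05} = -1.645, z_{0.8} = 0.8416.
σ = (6.709 − 4.574)/(0.8416 − (-1.645)) = 0.859.
μ = 4.574 − (-1.645)·0.859 = 5.986.

μ ≈ 5.986, σ ≈ 0.859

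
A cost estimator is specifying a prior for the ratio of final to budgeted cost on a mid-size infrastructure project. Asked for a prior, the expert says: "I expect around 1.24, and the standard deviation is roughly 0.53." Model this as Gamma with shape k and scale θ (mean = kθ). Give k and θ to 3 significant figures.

For Gamma(k, scale θ): mean = kθ, variance = kθ², so CV = 1/√k.
CV = SD/mean = 0.53/1.24 = 0.4274, hence k = 1/CV² = 5.47.
Then θ = mean/k = 1.24/5.47 = 0.227.

k ≈ 5.47, θ ≈ 0.227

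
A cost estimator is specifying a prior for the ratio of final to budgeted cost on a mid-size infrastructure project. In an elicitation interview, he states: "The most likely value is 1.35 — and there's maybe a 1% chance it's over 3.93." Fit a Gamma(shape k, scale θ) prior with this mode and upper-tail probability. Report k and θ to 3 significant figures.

k ≈ 4.97, θ ≈ 0.34

Gamma(k,θ) with k>1 has mode (k−1)θ, so θ = 1.35/(k−1).
Need P(X < 3.93) = 0.99 with θ tied to k this way. Start at k = 2, θ = 1.35: P(X<3.93) ≈ 0.787.
Too low — raise k to concentrate. Iterating converges to k ≈ 4.97.
Then θ = 1.35/(4.97−1) ≈ 0.34.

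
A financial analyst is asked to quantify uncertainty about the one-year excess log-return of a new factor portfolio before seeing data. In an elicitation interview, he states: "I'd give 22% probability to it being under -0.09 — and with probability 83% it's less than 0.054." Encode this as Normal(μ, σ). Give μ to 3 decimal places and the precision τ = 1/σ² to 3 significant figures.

μ = -0.026, τ = 144

For Normal(μ,σ), the p-quantile is μ + z_p·σ. Here z_{0.22} = -0.7722, z_{0.83} = 0.9542.
So -0.09 = μ − 0.7722σ and 0.054 = μ + 0.9542σ.
Subtracting: σ = (0.054 − -0.09)/(0.9542 − (-0.7722)) = 0.083.
Then μ = -0.09 − (-0.7722)·0.083 = -0.026.
Precision τ = 1/σ² = 1/0.08341² = 144.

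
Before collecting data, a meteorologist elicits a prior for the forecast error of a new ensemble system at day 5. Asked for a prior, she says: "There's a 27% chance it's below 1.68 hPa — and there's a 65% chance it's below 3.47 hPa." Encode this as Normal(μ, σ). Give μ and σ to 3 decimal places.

μ = 2.779, σ = 1.793

The p-quantile of Normal(μ,σ) is μ + z_p·σ, with z_{0.27} = -0.6128 and z_{0.65} = 0.3853.
Eliminate σ: μ = (z₂·x₁ − z₁·x₂)/(z₂ − z₁) = (0.3853·1.68 − (-0.6128)·3.47)/0.9981 = 2.779.
Then σ = (x₂ − x₁)/(z₂ − z₁) = (3.47 − 1.68)/0.9981 = 1.793.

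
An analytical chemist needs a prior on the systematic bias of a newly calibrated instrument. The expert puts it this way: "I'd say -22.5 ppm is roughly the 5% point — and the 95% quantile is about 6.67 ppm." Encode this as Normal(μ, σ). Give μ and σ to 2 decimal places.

The p-quantile of Normal(μ,σ) is μ + z_p·σ, with z_{0.05} = -1.645 and z_{0.95} = 1.645.
Eliminate σ: μ = (z₂·x₁ − z₁·x₂)/(z₂ − z₁) = (1.645·-22.5 − (-1.645)·6.67)/3.29 = -7.91.
Then σ = (x₂ − x₁)/(z₂ − z₁) = (6.67 − -22.5)/3.29 = 8.87.

μ = -7.91, σ = 8.87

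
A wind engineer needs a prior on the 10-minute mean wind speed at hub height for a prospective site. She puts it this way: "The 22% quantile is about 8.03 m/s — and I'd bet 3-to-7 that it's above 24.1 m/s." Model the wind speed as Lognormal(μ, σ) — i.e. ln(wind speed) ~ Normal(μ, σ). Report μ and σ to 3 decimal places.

If T ~ Lognormal(μ,σ) then ln T ~ Normal(μ,σ), so the p-quantile of ln T is μ + z_p·σ.
ln(8.03) = 2.083 and ln(24.1) = 3.182; z_{0.22} = -0.7722, z_{0.7} = 0.5244.
σ = (3.182 − 2.083)/(0.5244 − (-0.7722)) = 0.848.
μ = 2.083 − (-0.7722)·0.848 = 2.738.

μ ≈ 2.738, σ ≈ 0.848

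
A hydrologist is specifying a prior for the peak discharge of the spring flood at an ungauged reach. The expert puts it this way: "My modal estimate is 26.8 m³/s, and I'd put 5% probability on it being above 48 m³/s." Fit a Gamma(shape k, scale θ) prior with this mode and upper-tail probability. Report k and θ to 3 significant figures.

Gamma(k,θ) with k>1 has mode (k−1)θ, so θ = 26.8/(k−1).
Need P(X < 48) = 0.95 with θ tied to k this way. Start at k = 2, θ = 26.8: P(X<48) ≈ 0.534.
Too low — raise k to concentrate. Iterating converges to k ≈ 9.21.
Then θ = 26.8/(9.21−1) ≈ 3.27.

k ≈ 9.21, θ ≈ 3.27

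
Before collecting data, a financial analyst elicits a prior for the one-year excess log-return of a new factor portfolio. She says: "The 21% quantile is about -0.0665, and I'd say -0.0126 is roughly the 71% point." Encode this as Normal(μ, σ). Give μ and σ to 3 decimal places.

For Normal(μ,σ), the p-quantile is μ + z_p·σ. Here z_{0.21} = -0.8064, z_{0.71} = 0.5534.
So -0.0665 = μ − 0.8064σ and -0.0126 = μ + 0.5534σ.
Subtracting: σ = (-0.0126 − -0.0665)/(0.5534 − (-0.8064)) = 0.040.
Then μ = -0.0665 − (-0.8064)·0.040 = -0.035.

μ = -0.035, σ = 0.040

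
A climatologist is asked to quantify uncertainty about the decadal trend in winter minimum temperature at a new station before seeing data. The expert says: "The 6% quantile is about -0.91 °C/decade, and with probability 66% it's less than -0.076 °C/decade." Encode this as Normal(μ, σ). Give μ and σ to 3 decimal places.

μ = -0.251, σ = 0.424

The p-quantile of Normal(μ,σ) is μ + z_p·σ, with z_{0.06} = -1.555 and z_{0.66} = 0.4125.
Eliminate σ: μ = (z₂·x₁ − z₁·x₂)/(z₂ − z₁) = (0.4125·-0.91 − (-1.555)·-0.076)/1.967 = -0.251.
Then σ = (x₂ − x₁)/(z₂ − z₁) = (-0.076 − -0.91)/1.967 = 0.424.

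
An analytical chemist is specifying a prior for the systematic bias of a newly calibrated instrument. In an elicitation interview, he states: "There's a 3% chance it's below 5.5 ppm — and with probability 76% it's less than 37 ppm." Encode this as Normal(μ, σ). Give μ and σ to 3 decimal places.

The p-quantile of Normal(μ,σ) is μ + z_p·σ, with z_{0.03} = -1.881 and z_{0.76} = 0.7063.
Eliminate σ: μ = (z₂·x₁ − z₁·x₂)/(z₂ − z₁) = (0.7063·5.5 − (-1.881)·37)/2.587 = 28.400.
Then σ = (x₂ − x₁)/(z₂ − z₁) = (37 − 5.5)/2.587 = 12.176.

μ = 28.400, σ = 12.176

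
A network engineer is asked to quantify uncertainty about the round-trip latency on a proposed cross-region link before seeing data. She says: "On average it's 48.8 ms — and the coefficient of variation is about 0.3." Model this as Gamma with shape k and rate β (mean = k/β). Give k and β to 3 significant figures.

For Gamma(k, rate β): mean = k/β, variance = k/β², so CV = 1/√k.
CV = 0.3, hence k = 1/CV² = 11.1.
Then β = k/mean = 11.1/48.8 = 0.228.

k ≈ 11.1, β ≈ 0.228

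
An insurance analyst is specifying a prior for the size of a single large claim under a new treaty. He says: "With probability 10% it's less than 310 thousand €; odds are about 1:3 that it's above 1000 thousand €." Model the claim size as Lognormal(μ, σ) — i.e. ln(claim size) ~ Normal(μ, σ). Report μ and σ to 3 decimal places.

μ ≈ 6.504, σ ≈ 0.599

If T ~ Lognormal(μ,σ) then ln T ~ Normal(μ,σ), so the p-quantile of ln T is μ + z_p·σ.
ln(310) = 5.737 and ln(1000) = 6.908; z_{0.1} = -1.282, z_{0.75} = 0.6745.
σ = (6.908 − 5.737)/(0.6745 − (-1.282)) = 0.599.
μ = 5.737 − (-1.282)·0.599 = 6.504.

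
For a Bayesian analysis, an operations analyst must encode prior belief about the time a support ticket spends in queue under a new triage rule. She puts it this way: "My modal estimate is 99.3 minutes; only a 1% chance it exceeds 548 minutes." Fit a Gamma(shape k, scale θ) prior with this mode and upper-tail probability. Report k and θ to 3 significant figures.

Gamma(k,θ) with k>1 has mode (k−1)θ, so θ = 99.3/(k−1).
Need P(X < 548) = 0.99 with θ tied to k this way. Start at k = 2, θ = 99.3: P(X<548) ≈ 0.974.
Too low — raise k to concentrate. Iterating converges to k ≈ 2.3.
Then θ = 99.3/(2.3−1) ≈ 76.2.

k ≈ 2.3, θ ≈ 76.2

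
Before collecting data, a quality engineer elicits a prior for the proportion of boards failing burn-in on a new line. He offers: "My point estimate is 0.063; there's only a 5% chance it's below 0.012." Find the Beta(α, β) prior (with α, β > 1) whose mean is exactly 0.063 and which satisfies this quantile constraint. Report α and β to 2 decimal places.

α ≈ 2.04, β ≈ 30.41

With mean 0.063 fixed, write α = 0.063s, β = 0.937s where s = α+β.
Need P(θ < 0.012) = 0.05 under Beta(0.063s, 0.937s). Normal approximation: (q−m)/√(m(1−m)/s) ≈ z_{0.05} = -1.64, so s ≈ 0.063·0.937·(-1.64)²/(0.012−0.063)² = 61.4.
At s = 61.4: P(θ<0.012) ≈ 0.008. Adjusting to match 0.05 gives s ≈ 32.45.
So α = 0.063·32.45 ≈ 2.04, β = 0.937·32.45 ≈ 30.41.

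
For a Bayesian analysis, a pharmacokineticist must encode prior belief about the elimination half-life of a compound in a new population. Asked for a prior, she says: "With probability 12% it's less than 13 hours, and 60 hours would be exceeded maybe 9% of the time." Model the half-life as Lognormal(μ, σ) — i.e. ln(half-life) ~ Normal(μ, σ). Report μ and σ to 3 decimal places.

μ ≈ 3.279, σ ≈ 0.608

If T ~ Lognormal(μ,σ) then ln T ~ Normal(μ,σ), so the p-quantile of ln T is μ + z_p·σ.
ln(13) = 2.565 and ln(60) = 4.094; z_{0.12} = -1.175, z_{0.91} = 1.341.
σ = (4.094 − 2.565)/(1.341 − (-1.175)) = 0.608.
μ = 2.565 − (-1.175)·0.608 = 3.279.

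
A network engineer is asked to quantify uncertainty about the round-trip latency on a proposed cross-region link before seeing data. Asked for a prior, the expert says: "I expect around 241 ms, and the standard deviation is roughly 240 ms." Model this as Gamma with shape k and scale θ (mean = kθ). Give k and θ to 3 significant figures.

k ≈ 1.01, θ ≈ 239

For Gamma(k, scale θ): mean = kθ, variance = kθ², so CV = 1/√k.
CV = SD/mean = 240/241 = 0.9959, hence k = 1/CV² = 1.01.
Then θ = mean/k = 241/1.01 = 239.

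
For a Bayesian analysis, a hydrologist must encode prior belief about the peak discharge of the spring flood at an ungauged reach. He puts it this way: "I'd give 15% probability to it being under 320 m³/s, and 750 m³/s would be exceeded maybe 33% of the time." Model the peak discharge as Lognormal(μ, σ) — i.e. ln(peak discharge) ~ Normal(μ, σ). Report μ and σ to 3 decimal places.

If T ~ Lognormal(μ,σ) then ln T ~ Normal(μ,σ), so the p-quantile of ln T is μ + z_p·σ.
ln(320) = 5.768 and ln(750) = 6.62; z_{0.15} = -1.036, z_{0.67} = 0.4399.
σ = (6.62 − 5.768)/(0.4399 − (-1.036)) = 0.577.
μ = 5.768 − (-1.036)·0.577 = 6.366.

μ ≈ 6.366, σ ≈ 0.577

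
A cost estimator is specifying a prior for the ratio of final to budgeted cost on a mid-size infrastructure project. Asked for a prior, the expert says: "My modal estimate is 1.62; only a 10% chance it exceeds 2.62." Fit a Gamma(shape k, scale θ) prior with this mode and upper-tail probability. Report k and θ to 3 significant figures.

k ≈ 9.14, θ ≈ 0.199

Gamma(k,θ) with k>1 has mode (k−1)θ, so θ = 1.62/(k−1).
Need P(X < 2.62) = 0.9 with θ tied to k this way. Start at k = 2, θ = 1.62: P(X<2.62) ≈ 0.481.
Too low — raise k to concentrate. Iterating converges to k ≈ 9.14.
Then θ = 1.62/(9.14−1) ≈ 0.199.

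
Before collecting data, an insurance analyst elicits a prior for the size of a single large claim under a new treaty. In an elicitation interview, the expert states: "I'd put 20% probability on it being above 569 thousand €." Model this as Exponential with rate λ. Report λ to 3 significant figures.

P(T > 569.0) = e^(−λ·569.0) = 0.2, so λ = −ln(0.2)/569.0 = 0.00283.

λ ≈ 0.00283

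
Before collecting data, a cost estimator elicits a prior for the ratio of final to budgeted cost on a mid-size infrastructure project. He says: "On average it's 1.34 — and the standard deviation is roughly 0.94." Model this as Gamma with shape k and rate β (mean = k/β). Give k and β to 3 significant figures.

k ≈ 2.03, β ≈ 1.52

For Gamma(k, rate β): mean = k/β, variance = k/β², so CV = 1/√k.
CV = SD/mean = 0.94/1.34 = 0.7015, hence k = 1/CV² = 2.03.
Then β = k/mean = 2.03/1.34 = 1.52.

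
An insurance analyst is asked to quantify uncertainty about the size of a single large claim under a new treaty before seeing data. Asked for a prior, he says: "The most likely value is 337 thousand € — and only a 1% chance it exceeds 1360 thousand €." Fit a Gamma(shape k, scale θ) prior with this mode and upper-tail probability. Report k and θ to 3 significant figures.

k ≈ 3.14, θ ≈ 157

Gamma(k,θ) with k>1 has mode (k−1)θ, so θ = 337/(k−1).
Need P(X < 1360) = 0.99 with θ tied to k this way. Start at k = 2, θ = 337: P(X<1360) ≈ 0.911.
Too low — raise k to concentrate. Iterating converges to k ≈ 3.14.
Then θ = 337/(3.14−1) ≈ 157.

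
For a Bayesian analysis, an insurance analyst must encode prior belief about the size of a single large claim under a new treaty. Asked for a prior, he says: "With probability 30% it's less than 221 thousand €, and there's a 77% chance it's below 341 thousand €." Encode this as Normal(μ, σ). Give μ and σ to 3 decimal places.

μ = 270.815, σ = 94.993

For Normal(μ,σ), the p-quantile is μ + z_p·σ. Here z_{0.3} = -0.5244, z_{0.77} = 0.7388.
So 221 = μ − 0.5244σ and 341 = μ + 0.7388σ.
Subtracting: σ = (341 − 221)/(0.7388 − (-0.5244)) = 94.993.
Then μ = 221 − (-0.5244)·94.993 = 270.815.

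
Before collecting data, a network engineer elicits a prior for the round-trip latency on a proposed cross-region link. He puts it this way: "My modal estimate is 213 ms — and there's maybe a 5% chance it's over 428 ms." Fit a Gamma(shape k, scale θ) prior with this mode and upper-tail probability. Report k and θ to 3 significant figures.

Gamma(k,θ) with k>1 has mode (k−1)θ, so θ = 213/(k−1).
Need P(X < 428) = 0.95 with θ tied to k this way. Start at k = 2, θ = 213: P(X<428) ≈ 0.597.
Too low — raise k to concentrate. Iterating converges to k ≈ 6.69.
Then θ = 213/(6.69−1) ≈ 37.4.

k ≈ 6.69, θ ≈ 37.4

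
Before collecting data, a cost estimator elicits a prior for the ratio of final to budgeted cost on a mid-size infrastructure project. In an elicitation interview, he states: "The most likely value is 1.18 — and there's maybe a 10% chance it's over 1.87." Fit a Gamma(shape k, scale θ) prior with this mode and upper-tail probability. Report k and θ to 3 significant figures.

Gamma(k,θ) with k>1 has mode (k−1)θ, so θ = 1.18/(k−1).
Need P(X < 1.87) = 0.9 with θ tied to k this way. Start at k = 2, θ = 1.18: P(X<1.87) ≈ 0.470.
Too low — raise k to concentrate. Iterating converges to k ≈ 9.85.
Then θ = 1.18/(9.85−1) ≈ 0.133.

k ≈ 9.85, θ ≈ 0.133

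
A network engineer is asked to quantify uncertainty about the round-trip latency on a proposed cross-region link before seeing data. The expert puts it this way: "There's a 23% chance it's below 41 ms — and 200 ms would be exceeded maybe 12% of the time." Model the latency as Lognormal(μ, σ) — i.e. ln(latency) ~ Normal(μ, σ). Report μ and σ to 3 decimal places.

If T ~ Lognormal(μ,σ) then ln T ~ Normal(μ,σ), so the p-quantile of ln T is μ + z_p·σ.
ln(41) = 3.714 and ln(200) = 5.298; z_{0.23} = -0.7388, z_{0.88} = 1.175.
σ = (5.298 − 3.714)/(1.175 − (-0.7388)) = 0.828.
μ = 3.714 − (-0.7388)·0.828 = 4.325.

μ ≈ 4.325, σ ≈ 0.828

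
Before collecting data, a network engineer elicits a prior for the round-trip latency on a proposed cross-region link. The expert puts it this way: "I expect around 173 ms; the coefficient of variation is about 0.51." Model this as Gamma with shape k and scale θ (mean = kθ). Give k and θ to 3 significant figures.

k ≈ 3.84, θ ≈ 45

For Gamma(k, scale θ): mean = kθ, variance = kθ², so CV = 1/√k.
CV = 0.51, hence k = 1/CV² = 3.84.
Then θ = mean/k = 173/3.84 = 45.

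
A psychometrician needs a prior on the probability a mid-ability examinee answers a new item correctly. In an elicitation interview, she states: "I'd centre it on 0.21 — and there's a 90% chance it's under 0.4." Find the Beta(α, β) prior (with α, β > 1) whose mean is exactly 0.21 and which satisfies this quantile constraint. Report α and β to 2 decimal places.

With mean 0.21 fixed, write α = 0.21s, β = 0.79s where s = α+β.
Need P(θ < 0.4) = 0.9 under Beta(0.21s, 0.79s). Normal approximation: (q−m)/√(m(1−m)/s) ≈ z_{0.9} = 1.28, so s ≈ 0.21·0.79·(1.28)²/(0.4−0.21)² = 7.5.
At s = 7.5: P(θ<0.4) ≈ 0.893. Adjusting to match 0.9 gives s ≈ 8.13.
So α = 0.21·8.13 ≈ 1.71, β = 0.79·8.13 ≈ 6.42.

α ≈ 1.71, β ≈ 6.42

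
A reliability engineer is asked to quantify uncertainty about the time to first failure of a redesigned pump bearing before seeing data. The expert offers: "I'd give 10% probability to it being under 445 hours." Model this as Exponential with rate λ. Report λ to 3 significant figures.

λ ≈ 0.000237

P(T < 445.0) = 1 − e^(−λ·445.0) = 0.1, so λ = −ln(1−0.1)/445.0 = −ln(0.9)/445.0 = 0.000237.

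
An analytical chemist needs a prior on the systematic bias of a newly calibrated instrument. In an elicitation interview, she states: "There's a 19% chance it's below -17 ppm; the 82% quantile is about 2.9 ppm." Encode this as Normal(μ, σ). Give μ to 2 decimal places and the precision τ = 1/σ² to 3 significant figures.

The p-quantile of Normal(μ,σ) is μ + z_p·σ, with z_{0.19} = -0.8779 and z_{0.82} = 0.9154.
Eliminate σ: μ = (z₂·x₁ − z₁·x₂)/(z₂ − z₁) = (0.9154·-17 − (-0.8779)·2.9)/1.793 = -7.26.
Then σ = (x₂ − x₁)/(z₂ − z₁) = (2.9 − -17)/1.793 = 11.10.
Precision τ = 1/σ² = 1/11.1² = 0.00812.

μ = -7.26, τ = 0.00812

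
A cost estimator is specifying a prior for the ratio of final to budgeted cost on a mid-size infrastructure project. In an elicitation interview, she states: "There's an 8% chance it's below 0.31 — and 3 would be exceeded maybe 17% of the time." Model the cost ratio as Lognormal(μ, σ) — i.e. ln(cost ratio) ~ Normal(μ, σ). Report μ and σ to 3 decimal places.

If T ~ Lognormal(μ,σ) then ln T ~ Normal(μ,σ), so the p-quantile of ln T is μ + z_p·σ.
ln(0.31) = -1.171 and ln(3) = 1.099; z_{0.08} = -1.405, z_{0.83} = 0.9542.
σ = (1.099 − -1.171)/(0.9542 − (-1.405)) = 0.962.
μ = -1.171 − (-1.405)·0.962 = 0.181.

μ ≈ 0.181, σ ≈ 0.962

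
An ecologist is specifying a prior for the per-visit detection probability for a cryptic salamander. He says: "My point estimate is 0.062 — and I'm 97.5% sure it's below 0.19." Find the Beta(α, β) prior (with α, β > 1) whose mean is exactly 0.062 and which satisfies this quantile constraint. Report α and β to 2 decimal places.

α ≈ 1.39, β ≈ 20.98

With mean 0.062 fixed, write α = 0.062s, β = 0.938s where s = α+β.
Need P(θ < 0.19) = 0.975 under Beta(0.062s, 0.938s). Normal approximation: (q−m)/√(m(1−m)/s) ≈ z_{0.975} = 1.96, so s ≈ 0.062·0.938·(1.96)²/(0.19−0.062)² = 13.6.
At s = 13.6: P(θ<0.19) ≈ 0.950. Adjusting to match 0.975 gives s ≈ 22.37.
So α = 0.062·22.37 ≈ 1.39, β = 0.938·22.37 ≈ 20.98.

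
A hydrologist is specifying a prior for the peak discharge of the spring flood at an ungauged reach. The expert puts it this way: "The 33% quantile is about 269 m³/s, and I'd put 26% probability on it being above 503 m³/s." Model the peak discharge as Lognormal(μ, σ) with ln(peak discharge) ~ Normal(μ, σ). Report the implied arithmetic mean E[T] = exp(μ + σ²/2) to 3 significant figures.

If T ~ Lognormal(μ,σ) then ln T ~ Normal(μ,σ), so the p-quantile of ln T is μ + z_p·σ.
ln(269) = 5.595 and ln(503) = 6.221; z_{0.33} = -0.4399, z_{0.74} = 0.6433.
σ = (6.221 − 5.595)/(0.6433 − (-0.4399)) = 0.578.
μ = 5.595 − (-0.4399)·0.578 = 5.849.
E[T] = exp(μ + σ²/2) = exp(5.849 + 0.1669) = 410 m³/s.

E[T] ≈ 410 m³/s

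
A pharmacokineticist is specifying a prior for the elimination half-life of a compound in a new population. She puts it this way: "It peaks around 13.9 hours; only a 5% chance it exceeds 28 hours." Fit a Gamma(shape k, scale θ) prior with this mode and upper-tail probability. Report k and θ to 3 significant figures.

Gamma(k,θ) with k>1 has mode (k−1)θ, so θ = 13.9/(k−1).
Need P(X < 28) = 0.95 with θ tied to k this way. Start at k = 2, θ = 13.9: P(X<28) ≈ 0.598.
Too low — raise k to concentrate. Iterating converges to k ≈ 6.65.
Then θ = 13.9/(6.65−1) ≈ 2.46.

k ≈ 6.65, θ ≈ 2.46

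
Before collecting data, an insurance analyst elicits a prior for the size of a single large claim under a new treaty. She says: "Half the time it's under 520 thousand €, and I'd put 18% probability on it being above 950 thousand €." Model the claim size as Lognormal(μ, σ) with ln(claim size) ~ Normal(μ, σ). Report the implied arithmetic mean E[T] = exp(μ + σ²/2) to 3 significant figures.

E[T] ≈ 646 thousand €

If T ~ Lognormal(μ,σ) then ln T ~ Normal(μ,σ), so the p-quantile of ln T is μ + z_p·σ.
ln(520) = 6.254 and ln(950) = 6.856; z_{0.5} = 0, z_{0.82} = 0.9154.
σ = (6.856 − 6.254)/(0.9154 − (0)) = 0.658.
μ = 6.254 − (0)·0.658 = 6.254.
E[T] = exp(μ + σ²/2) = exp(6.254 + 0.2167) = 646 thousand €.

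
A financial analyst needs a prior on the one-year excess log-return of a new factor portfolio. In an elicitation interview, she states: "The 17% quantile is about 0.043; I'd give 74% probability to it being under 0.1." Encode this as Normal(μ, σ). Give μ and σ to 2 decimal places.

The p-quantile of Normal(μ,σ) is μ + z_p·σ, with z_{0.17} = -0.9542 and z_{0.74} = 0.6433.
Eliminate σ: μ = (z₂·x₁ − z₁·x₂)/(z₂ − z₁) = (0.6433·0.043 − (-0.9542)·0.1)/1.598 = 0.08.
Then σ = (x₂ − x₁)/(z₂ − z₁) = (0.1 − 0.043)/1.598 = 0.04.

μ = 0.08, σ = 0.04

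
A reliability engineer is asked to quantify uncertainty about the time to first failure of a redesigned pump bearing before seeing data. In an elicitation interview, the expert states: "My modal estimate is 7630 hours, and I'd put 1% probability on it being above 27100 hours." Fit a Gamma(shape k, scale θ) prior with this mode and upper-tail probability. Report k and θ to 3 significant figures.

k ≈ 3.69, θ ≈ 2840

Gamma(k,θ) with k>1 has mode (k−1)θ, so θ = 7630/(k−1).
Need P(X < 27100) = 0.99 with θ tied to k this way. Start at k = 2, θ = 7630: P(X<27100) ≈ 0.869.
Too low — raise k to concentrate. Iterating converges to k ≈ 3.69.
Then θ = 7630/(3.69−1) ≈ 2840.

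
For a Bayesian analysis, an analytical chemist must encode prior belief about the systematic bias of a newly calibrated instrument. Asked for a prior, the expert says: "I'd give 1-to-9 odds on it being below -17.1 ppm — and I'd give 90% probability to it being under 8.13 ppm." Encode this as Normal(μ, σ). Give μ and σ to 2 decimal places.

μ = -4.49, σ = 9.84

For Normal(μ,σ), the p-quantile is μ + z_p·σ. Here z_{0.1} = -1.282, z_{0.9} = 1.282.
So -17.1 = μ − 1.282σ and 8.13 = μ + 1.282σ.
Subtracting: σ = (8.13 − -17.1)/(1.282 − (-1.282)) = 9.84.
Then μ = -17.1 − (-1.282)·9.84 = -4.49.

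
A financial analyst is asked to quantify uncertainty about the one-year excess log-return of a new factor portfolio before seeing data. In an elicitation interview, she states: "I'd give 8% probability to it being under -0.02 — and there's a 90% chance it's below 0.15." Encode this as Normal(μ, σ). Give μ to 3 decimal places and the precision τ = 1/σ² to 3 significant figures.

μ = 0.069, τ = 250

The p-quantile of Normal(μ,σ) is μ + z_p·σ, with z_{0.08} = -1.405 and z_{0.9} = 1.282.
Eliminate σ: μ = (z₂·x₁ − z₁·x₂)/(z₂ − z₁) = (1.282·-0.02 − (-1.405)·0.15)/2.687 = 0.069.
Then σ = (x₂ − x₁)/(z₂ − z₁) = (0.15 − -0.02)/2.687 = 0.063.
Precision τ = 1/σ² = 1/0.06328² = 250.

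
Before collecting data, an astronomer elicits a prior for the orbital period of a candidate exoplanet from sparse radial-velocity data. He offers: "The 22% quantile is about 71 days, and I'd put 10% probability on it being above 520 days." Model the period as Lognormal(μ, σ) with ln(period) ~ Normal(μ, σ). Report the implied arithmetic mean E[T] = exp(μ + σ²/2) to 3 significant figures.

If T ~ Lognormal(μ,σ) then ln T ~ Normal(μ,σ), so the p-quantile of ln T is μ + z_p·σ.
ln(71) = 4.263 and ln(520) = 6.254; z_{0.22} = -0.7722, z_{0.9} = 1.282.
σ = (6.254 − 4.263)/(1.282 − (-0.7722)) = 0.970.
μ = 4.263 − (-0.7722)·0.970 = 5.011.
E[T] = exp(μ + σ²/2) = exp(5.011 + 0.4700) = 240 days.

E[T] ≈ 240 days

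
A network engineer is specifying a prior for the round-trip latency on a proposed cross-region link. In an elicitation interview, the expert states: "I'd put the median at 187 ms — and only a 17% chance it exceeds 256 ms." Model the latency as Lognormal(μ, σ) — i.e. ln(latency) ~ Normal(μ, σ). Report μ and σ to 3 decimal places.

If T ~ Lognormal(μ,σ) then ln T ~ Normal(μ,σ), so the p-quantile of ln T is μ + z_p·σ.
ln(187) = 5.231 and ln(256) = 5.545; z_{0.5} = 0, z_{0.83} = 0.9542.
σ = (5.545 − 5.231)/(0.9542 − (0)) = 0.329.
μ = 5.231 − (0)·0.329 = 5.231.

μ ≈ 5.231, σ ≈ 0.329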